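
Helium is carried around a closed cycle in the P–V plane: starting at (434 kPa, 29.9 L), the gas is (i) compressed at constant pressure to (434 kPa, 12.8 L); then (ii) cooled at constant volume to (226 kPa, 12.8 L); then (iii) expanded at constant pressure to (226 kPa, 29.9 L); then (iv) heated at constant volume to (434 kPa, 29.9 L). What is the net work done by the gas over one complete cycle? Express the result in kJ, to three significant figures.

W_net ≈ -3.56 kJ

Constant-volume legs do no work.
W(i) = (434)(12.8 − 29.9) = -7421 J; W(iii) = (226)(29.9 − 12.8) = 3865 J.
W_net = -7421 + 3865 = -3557 J (the counter-clockwise enclosed area).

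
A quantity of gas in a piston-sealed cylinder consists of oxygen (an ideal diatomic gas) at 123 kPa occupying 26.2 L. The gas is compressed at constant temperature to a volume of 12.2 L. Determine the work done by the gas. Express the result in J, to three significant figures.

Isothermal: W = nRT ln(V₂/V₁) = P₁V₁ ln(V₂/V₁).
P₁V₁ = (123 kPa)(26.2 L) = 3223 J.
W = 3223 × ln(12.2/26.2) = 3223 × -0.7643
W_by_gas = -2463 J.

W ≈ -2460 J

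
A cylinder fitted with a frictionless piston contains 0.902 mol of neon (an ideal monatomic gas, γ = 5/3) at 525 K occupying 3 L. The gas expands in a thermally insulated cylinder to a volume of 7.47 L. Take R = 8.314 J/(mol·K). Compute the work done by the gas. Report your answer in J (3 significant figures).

Adiabatic: TV^(γ−1) = const with γ = 5/3.
T₂ = T₁ (V₁/V₂)^(γ−1) = 525 × (3/7.47)^0.667 = 525 × 0.5443 = 285.8 K.
W_by = nCᵥ(T₁ − T₂) = (0.902)(12.47)(525 − 285.8) = 2691 J.

W ≈ 2690 J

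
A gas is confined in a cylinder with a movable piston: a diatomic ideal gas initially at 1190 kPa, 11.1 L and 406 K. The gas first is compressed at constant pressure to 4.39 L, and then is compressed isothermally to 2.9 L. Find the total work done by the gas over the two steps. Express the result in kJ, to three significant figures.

W_total ≈ -10.2 kJ

Step 1 (isobaric): W = PΔV = (1190 kPa)(4.39 − 11.1 L) = -7985 J.
After step 1: P = 1190 kPa, V = 4.39 L, T = 160.6 K.
Step 2 (isothermal): W = P₁V₁ ln(V₂/V₁) = (5224) ln(2.9/4.39) = -2166 J.
W_total = -7985 − 2166 = -10151 J.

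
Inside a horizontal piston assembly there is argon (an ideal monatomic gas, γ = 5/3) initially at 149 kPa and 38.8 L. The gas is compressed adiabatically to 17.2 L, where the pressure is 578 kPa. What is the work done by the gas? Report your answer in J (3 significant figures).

Adiabatic: W = (P₁V₁ − P₂V₂)/(γ − 1) with γ = 5/3.
P₁V₁ = 5781 J, P₂V₂ = 9942 J.
W = (5781 − 9942) / 0.6667 = -6241 J.

W ≈ -6240 J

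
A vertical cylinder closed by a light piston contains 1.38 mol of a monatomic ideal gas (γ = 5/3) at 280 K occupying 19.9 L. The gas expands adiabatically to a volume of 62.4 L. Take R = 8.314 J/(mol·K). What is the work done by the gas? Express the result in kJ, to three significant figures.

Adiabatic: TV^(γ−1) = const with γ = 5/3.
T₂ = T₁ (V₁/V₂)^(γ−1) = 280 × (19.9/62.4)^0.667 = 280 × 0.4668 = 130.7 K.
W_by = nCᵥ(T₁ − T₂) = (1.38)(12.47)(280 − 130.7) = 2569 J.

W ≈ 2.57 kJ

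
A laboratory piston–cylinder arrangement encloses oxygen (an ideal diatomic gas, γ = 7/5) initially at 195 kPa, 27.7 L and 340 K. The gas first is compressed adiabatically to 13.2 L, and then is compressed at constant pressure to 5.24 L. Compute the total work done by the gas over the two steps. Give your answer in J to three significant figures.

Step 1 (adiabatic): W = (P₁V₁ − P₂V₂)/(γ−1) = (5402 − 7266)/0.4 = -4660 J.
After step 1: P = 550.4 kPa, V = 13.2 L, T = 457.3 K.
Step 2 (isobaric): W = PΔV = (550.4 kPa)(5.24 − 13.2 L) = -4381 J.
W_total = -4660 − 4381 = -9042 J.

W_total ≈ -9040 J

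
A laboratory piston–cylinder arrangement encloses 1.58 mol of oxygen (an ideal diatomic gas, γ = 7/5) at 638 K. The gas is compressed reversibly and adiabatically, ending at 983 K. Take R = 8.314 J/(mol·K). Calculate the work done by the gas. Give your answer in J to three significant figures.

Adiabatic ⇒ Q = 0, so W_by = −ΔU = nCᵥ(T₁ − T₂).
Cᵥ = 5R/2 = 20.79 J/(mol·K).
W = (1.58)(20.79)(638 − 983) = -11330 J.

W ≈ -11300 J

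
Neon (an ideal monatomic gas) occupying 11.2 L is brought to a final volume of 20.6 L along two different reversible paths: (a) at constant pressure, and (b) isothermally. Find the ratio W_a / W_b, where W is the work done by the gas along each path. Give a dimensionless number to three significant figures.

W_a / W_b ≈ 1.38

Path (a) isobaric: W = P₁(V₂ − V₁) → W_a/(P₁V₁) = 0.8393.
Path (b) isothermal: W = P₁V₁ ln(V₂/V₁) → W_b/(P₁V₁) = 0.6094.
W_a / W_b = 0.8393 / 0.6094 = 1.377.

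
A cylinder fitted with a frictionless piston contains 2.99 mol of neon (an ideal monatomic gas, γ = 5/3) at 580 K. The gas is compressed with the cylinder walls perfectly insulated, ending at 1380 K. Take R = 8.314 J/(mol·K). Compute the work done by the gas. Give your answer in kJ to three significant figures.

W ≈ -29.8 kJ

Adiabatic ⇒ Q = 0, so W_by = −ΔU = nCᵥ(T₁ − T₂).
Cᵥ = 3R/2 = 12.47 J/(mol·K).
W = (2.99)(12.47)(580 − 1380) = -29831 J.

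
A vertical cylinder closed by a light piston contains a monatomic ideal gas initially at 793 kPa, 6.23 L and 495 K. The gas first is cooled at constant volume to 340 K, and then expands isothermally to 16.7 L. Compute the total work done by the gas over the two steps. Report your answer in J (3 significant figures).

Step 1 (isochoric): W = 0 (constant volume).
After step 1: P = 544.7 kPa (V unchanged).
Step 2 (isothermal): W = P₁V₁ ln(V₂/V₁) = (3393) ln(16.7/6.23) = 3346 J.
W_total = 0 + 3346 = 3346 J.

W_total ≈ 3350 J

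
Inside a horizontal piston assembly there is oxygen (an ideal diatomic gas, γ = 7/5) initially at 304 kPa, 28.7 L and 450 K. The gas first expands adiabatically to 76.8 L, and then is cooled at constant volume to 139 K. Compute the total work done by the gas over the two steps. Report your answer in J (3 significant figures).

Step 1 (adiabatic): W = (P₁V₁ − P₂V₂)/(γ−1) = (8725 − 5885)/0.4 = 7099 J.
Step 2 (isochoric): W = 0 (constant volume).
W_total = 7099 + 0 = 7099 J.

W_total ≈ 7100 J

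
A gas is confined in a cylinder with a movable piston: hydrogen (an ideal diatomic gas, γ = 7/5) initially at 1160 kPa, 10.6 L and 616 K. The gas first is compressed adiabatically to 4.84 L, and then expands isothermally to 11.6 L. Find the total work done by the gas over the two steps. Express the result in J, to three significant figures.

Step 1 (adiabatic): W = (P₁V₁ − P₂V₂)/(γ−1) = (12296 − 16825)/0.4 = -11322 J.
After step 1: P = 3476 kPa, V = 4.84 L, T = 842.9 K.
Step 2 (isothermal): W = P₁V₁ ln(V₂/V₁) = (16825) ln(11.6/4.84) = 14706 J.
W_total = -11322 + 14706 = 3385 J.

W_total ≈ 3380 J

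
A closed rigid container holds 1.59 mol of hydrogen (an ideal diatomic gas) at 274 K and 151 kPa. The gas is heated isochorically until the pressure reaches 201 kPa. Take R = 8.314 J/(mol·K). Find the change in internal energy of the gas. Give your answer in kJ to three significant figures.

ΔU ≈ 3.00 kJ

Constant volume ⇒ W = 0, so Q = ΔU = nCᵥΔT with Cᵥ = 5R/2 = 20.79 J/(mol·K).
At constant V, T₂/T₁ = P₂/P₁ ⇒ ΔT = T₁(P₂/P₁ − 1) = 274·(201/151 − 1) = 90.73 K.
ΔU = (1.59)(20.79)(90.73) = 2998 J.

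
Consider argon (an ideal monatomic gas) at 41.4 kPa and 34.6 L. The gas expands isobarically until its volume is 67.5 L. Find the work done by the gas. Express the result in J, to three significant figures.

Isobaric: W = P ΔV.
W = (41.4 kPa)(67.5 − 34.6 L) = (41.4)(32.9) = 1362 J.

W ≈ 1360 J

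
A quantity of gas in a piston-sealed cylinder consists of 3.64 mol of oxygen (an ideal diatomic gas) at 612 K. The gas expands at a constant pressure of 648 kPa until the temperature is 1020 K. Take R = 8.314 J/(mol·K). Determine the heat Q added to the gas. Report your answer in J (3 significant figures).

Isobaric: W = nRΔT = (3.64)(8.314)(408) = 12347 J.
ΔU = nCᵥΔT with Cᵥ = 5R/2: ΔU = (3.64)(20.79)(408) = 30868 J.
Q = ΔU + W = 30868 + 12347 = 43216 J.

Q ≈ 43200 J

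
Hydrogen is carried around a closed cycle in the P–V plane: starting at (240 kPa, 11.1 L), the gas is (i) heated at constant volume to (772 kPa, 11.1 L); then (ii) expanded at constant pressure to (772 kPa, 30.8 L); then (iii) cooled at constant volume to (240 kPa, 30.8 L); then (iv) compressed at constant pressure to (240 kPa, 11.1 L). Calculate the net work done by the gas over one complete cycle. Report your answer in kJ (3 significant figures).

Constant-volume legs do no work.
W(ii) = (772)(30.8 − 11.1) = 15208 J; W(iv) = (240)(11.1 − 30.8) = -4728 J.
W_net = 15208 − 4728 = 10480 J (the clockwise enclosed area).

W_net ≈ 10.5 kJ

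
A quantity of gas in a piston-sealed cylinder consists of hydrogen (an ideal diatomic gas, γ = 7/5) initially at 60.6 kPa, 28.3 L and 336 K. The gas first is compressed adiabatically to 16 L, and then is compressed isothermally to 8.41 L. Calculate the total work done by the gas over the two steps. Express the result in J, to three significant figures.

W_total ≈ -2480 J

Step 1 (adiabatic): W = (P₁V₁ − P₂V₂)/(γ−1) = (1715 − 2154)/0.4 = -1099 J.
After step 1: P = 134.6 kPa, V = 16 L, T = 422.1 K.
Step 2 (isothermal): W = P₁V₁ ln(V₂/V₁) = (2154) ln(8.41/16) = -1386 J.
W_total = -1099 − 1386 = -2484 J.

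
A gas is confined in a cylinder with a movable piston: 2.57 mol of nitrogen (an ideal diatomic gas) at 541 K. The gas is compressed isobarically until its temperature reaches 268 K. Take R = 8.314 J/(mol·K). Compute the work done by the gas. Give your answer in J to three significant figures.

W ≈ -5830 J

Isobaric: W = P ΔV = nR ΔT.
W = (2.57)(8.314)(268 − 541) = -5833 J.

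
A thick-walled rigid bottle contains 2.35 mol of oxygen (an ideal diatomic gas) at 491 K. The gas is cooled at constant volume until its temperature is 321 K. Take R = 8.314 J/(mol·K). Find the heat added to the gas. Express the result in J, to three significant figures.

Q ≈ -8300 J

Constant volume ⇒ W = 0, so Q = ΔU = nCᵥΔT with Cᵥ = 5R/2 = 20.79 J/(mol·K).
ΔU = (2.35)(20.79)(321 − 491) = -8304 J.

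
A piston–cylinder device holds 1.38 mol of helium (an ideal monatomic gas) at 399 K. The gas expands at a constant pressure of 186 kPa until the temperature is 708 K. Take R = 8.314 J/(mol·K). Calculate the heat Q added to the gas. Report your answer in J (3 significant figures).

Isobaric: W = nRΔT = (1.38)(8.314)(309) = 3545 J.
ΔU = nCᵥΔT with Cᵥ = 3R/2: ΔU = (1.38)(12.47)(309) = 5318 J.
Q = ΔU + W = 5318 + 3545 = 8863 J.

Q ≈ 8860 J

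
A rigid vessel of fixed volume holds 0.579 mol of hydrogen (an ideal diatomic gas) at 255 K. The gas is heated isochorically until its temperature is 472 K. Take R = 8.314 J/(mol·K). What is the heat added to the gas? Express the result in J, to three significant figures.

Q ≈ 2610 J

Constant volume ⇒ W = 0, so Q = ΔU = nCᵥΔT with Cᵥ = 5R/2 = 20.79 J/(mol·K).
ΔU = (0.579)(20.79)(472 − 255) = 2611 J.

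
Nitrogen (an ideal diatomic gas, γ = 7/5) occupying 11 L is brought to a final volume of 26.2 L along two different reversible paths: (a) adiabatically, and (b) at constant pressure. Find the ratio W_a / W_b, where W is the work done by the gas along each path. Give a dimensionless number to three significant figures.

W_a / W_b ≈ 0.531

Path (a) adiabatic: W = P₁V₁(1 − (V₁/V₂)^(γ−1))/(γ−1) → W_a/(P₁V₁) = 0.7332.
Path (b) isobaric: W = P₁(V₂ − V₁) → W_b/(P₁V₁) = 1.382.
W_a / W_b = 0.7332 / 1.382 = 0.5306.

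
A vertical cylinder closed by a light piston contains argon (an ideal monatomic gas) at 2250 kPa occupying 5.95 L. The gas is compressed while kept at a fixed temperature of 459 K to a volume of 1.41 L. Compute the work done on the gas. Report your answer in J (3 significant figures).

W ≈ 19300 J

Isothermal: W = nRT ln(V₂/V₁) = P₁V₁ ln(V₂/V₁).
P₁V₁ = (2250 kPa)(5.95 L) = 13388 J.
W = 13388 × ln(1.41/5.95) = 13388 × -1.44
W_by_gas = -19275 J; work on gas = −W_by = 19275 J.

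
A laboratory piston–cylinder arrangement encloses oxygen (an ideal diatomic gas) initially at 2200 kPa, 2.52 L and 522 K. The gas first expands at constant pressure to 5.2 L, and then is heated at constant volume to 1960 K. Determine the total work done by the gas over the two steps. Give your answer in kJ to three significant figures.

W_total ≈ 5.90 kJ

Step 1 (isobaric): W = PΔV = (2200 kPa)(5.2 − 2.52 L) = 5896 J.
Step 2 (isochoric): W = 0 (constant volume).
W_total = 5896 + 0 = 5896 J.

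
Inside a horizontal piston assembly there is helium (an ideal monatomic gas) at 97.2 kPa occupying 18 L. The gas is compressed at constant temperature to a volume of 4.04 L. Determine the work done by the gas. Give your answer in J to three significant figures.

W ≈ -2610 J

Isothermal: W = nRT ln(V₂/V₁) = P₁V₁ ln(V₂/V₁).
P₁V₁ = (97.2 kPa)(18 L) = 1750 J.
W = 1750 × ln(4.04/18) = 1750 × -1.494
W_by_gas = -2614 J.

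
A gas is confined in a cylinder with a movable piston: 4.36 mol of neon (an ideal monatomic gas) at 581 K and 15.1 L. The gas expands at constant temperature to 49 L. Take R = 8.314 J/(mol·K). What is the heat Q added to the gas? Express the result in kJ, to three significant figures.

Isothermal ⇒ ΔU = 0, so Q = W = nRT ln(V₂/V₁).
Q = (4.36)(8.314)(581) ln(49/15.1) = 21061 × 1.177 = 24791 J.

Q ≈ 24.8 kJ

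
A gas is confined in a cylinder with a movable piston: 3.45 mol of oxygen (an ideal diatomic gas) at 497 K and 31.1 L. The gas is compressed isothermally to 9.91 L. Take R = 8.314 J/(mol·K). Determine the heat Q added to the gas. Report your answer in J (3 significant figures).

Isothermal ⇒ ΔU = 0, so Q = W = nRT ln(V₂/V₁).
Q = (3.45)(8.314)(497) ln(9.91/31.1) = 14256 × -1.144 = -16304 J.

Q ≈ -16300 J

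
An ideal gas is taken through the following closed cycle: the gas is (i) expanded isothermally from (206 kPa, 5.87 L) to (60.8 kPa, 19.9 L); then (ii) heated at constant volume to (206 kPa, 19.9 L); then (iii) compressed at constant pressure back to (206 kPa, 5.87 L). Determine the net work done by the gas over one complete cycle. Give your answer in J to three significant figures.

W_net ≈ -1410 J

Leg (i): W = PᵢVᵢ ln(V_f/Vᵢ) = (1209) ln(19.9/5.87) = 1476 J.
Leg (ii): W = 0.
Leg (iii): W = PΔV = (206)(5.87 − 19.9) = -2890 J.
W_net = 1476 − 2890 = -1414 J.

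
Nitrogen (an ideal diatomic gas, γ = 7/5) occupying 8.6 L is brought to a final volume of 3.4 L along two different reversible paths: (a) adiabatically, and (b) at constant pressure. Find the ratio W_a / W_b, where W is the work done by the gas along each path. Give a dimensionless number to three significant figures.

Path (a) adiabatic: W = P₁V₁(1 − (V₁/V₂)^(γ−1))/(γ−1) → W_a/(P₁V₁) = -1.124.
Path (b) isobaric: W = P₁(V₂ − V₁) → W_b/(P₁V₁) = -0.6047.
W_a / W_b = -1.124 / -0.6047 = 1.858.

W_a / W_b ≈ 1.86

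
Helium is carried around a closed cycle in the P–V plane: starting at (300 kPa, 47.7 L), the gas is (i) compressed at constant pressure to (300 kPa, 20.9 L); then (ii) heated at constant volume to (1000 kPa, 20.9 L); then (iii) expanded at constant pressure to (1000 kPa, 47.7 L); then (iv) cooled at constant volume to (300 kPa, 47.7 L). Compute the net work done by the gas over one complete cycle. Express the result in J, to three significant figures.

W_net ≈ 18800 J

Constant-volume legs do no work.
W(i) = (300)(20.9 − 47.7) = -8040 J; W(iii) = (1000)(47.7 − 20.9) = 26800 J.
W_net = -8040 + 26800 = 18760 J (the clockwise enclosed area).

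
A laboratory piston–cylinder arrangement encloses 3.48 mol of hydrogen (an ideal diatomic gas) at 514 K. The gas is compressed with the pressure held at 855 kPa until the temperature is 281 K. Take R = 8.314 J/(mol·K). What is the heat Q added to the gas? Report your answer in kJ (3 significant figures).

Q ≈ -23.6 kJ

Isobaric: W = nRΔT = (3.48)(8.314)(-233) = -6741 J.
ΔU = nCᵥΔT with Cᵥ = 5R/2: ΔU = (3.48)(20.79)(-233) = -16853 J.
Q = ΔU + W = -16853 − 6741 = -23595 J.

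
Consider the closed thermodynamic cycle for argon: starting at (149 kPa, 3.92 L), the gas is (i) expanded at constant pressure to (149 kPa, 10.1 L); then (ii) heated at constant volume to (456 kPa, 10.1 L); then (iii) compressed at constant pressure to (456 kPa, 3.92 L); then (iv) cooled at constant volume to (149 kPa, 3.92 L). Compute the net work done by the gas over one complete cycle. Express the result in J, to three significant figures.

W_net ≈ -1900 J

Constant-volume legs do no work.
W(i) = (149)(10.1 − 3.92) = 920.8 J; W(iii) = (456)(3.92 − 10.1) = -2818 J.
W_net = 920.8 − 2818 = -1897 J (the counter-clockwise enclosed area).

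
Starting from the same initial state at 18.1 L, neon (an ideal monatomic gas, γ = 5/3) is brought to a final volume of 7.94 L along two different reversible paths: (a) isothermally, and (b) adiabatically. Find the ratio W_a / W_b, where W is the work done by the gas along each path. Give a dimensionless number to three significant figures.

Path (a) isothermal: W = P₁V₁ ln(V₂/V₁) → W_a/(P₁V₁) = -0.824.
Path (b) adiabatic: W = P₁V₁(1 − (V₁/V₂)^(γ−1))/(γ−1) → W_b/(P₁V₁) = -1.098.
W_a / W_b = -0.824 / -1.098 = 0.7504.

W_a / W_b ≈ 0.750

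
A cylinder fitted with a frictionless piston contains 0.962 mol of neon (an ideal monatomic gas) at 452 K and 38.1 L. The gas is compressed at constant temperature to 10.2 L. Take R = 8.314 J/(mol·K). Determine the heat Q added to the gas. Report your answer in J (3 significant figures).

Q ≈ -4760 J

Isothermal ⇒ ΔU = 0, so Q = W = nRT ln(V₂/V₁).
Q = (0.962)(8.314)(452) ln(10.2/38.1) = 3615 × -1.318 = -4764 J.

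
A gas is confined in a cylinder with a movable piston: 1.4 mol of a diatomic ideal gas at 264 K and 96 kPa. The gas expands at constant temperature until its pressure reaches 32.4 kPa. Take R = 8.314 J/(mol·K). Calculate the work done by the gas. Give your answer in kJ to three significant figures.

Isothermal process: W = nRT ln(V₂/V₁) = nRT ln(P₁/P₂).
W = (1.4)(8.314)(264) × ln(96/32.4)
  = 3073 × ln(2.963) = 3073 × 1.086
W_by_gas = 3338 J.

W ≈ 3.34 kJ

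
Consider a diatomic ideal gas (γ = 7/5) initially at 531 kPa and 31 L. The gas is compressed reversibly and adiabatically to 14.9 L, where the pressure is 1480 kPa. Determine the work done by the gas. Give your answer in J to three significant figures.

W ≈ -14000 J

Adiabatic: W = (P₁V₁ − P₂V₂)/(γ − 1) with γ = 7/5.
P₁V₁ = 16461 J, P₂V₂ = 22052 J.
W = (16461 − 22052) / 0.4 = -13978 J.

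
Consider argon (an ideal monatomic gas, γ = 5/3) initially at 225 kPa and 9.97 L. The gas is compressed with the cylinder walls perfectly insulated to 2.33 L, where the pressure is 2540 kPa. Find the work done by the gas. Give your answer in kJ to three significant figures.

Adiabatic: W = (P₁V₁ − P₂V₂)/(γ − 1) with γ = 5/3.
P₁V₁ = 2243 J, P₂V₂ = 5918 J.
W = (2243 − 5918) / 0.6667 = -5512 J.

W ≈ -5.51 kJ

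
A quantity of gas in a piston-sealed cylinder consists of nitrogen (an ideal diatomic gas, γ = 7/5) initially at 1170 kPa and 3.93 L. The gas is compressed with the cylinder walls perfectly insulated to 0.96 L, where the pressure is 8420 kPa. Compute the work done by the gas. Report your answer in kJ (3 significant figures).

Adiabatic: W = (P₁V₁ − P₂V₂)/(γ − 1) with γ = 7/5.
P₁V₁ = 4598 J, P₂V₂ = 8083 J.
W = (4598 − 8083) / 0.4 = -8713 J.

W ≈ -8.71 kJ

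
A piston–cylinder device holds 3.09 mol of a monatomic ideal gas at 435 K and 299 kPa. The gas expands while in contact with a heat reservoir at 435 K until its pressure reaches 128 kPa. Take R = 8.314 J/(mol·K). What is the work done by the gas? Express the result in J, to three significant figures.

W ≈ 9480 J

Isothermal process: W = nRT ln(V₂/V₁) = nRT ln(P₁/P₂).
W = (3.09)(8.314)(435) × ln(299/128)
  = 11175 × ln(2.336) = 11175 × 0.8484
W_by_gas = 9481 J.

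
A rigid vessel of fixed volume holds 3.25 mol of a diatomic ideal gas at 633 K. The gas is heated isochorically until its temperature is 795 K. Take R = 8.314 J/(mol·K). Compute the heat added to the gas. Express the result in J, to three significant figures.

Q ≈ 10900 J

Constant volume ⇒ W = 0, so Q = ΔU = nCᵥΔT with Cᵥ = 5R/2 = 20.79 J/(mol·K).
ΔU = (3.25)(20.79)(795 − 633) = 10943 J.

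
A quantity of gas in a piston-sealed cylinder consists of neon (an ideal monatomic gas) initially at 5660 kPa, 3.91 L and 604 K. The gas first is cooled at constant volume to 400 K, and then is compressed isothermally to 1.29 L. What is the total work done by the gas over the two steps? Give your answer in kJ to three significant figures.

Step 1 (isochoric): W = 0 (constant volume).
After step 1: P = 3748 kPa (V unchanged).
Step 2 (isothermal): W = P₁V₁ ln(V₂/V₁) = (14656) ln(1.29/3.91) = -16252 J.
W_total = 0 − 16252 = -16252 J.

W_total ≈ -16.3 kJ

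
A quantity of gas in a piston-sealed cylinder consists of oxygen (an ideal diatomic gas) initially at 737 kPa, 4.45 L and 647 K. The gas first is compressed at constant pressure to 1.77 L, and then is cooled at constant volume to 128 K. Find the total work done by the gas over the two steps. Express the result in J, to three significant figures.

W_total ≈ -1980 J

Step 1 (isobaric): W = PΔV = (737 kPa)(1.77 − 4.45 L) = -1975 J.
Step 2 (isochoric): W = 0 (constant volume).
W_total = -1975 + 0 = -1975 J.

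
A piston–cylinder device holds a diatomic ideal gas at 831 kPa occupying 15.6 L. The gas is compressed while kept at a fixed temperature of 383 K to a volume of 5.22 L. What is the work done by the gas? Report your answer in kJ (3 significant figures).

W ≈ -14.2 kJ

Isothermal: W = nRT ln(V₂/V₁) = P₁V₁ ln(V₂/V₁).
P₁V₁ = (831 kPa)(15.6 L) = 12964 J.
W = 12964 × ln(5.22/15.6) = 12964 × -1.095
W_by_gas = -14192 J.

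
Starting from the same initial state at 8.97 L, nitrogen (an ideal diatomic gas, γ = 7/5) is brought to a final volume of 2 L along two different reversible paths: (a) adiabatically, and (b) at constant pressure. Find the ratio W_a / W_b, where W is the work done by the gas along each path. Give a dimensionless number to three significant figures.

W_a / W_b ≈ 2.65

Path (a) adiabatic: W = P₁V₁(1 − (V₁/V₂)^(γ−1))/(γ−1) → W_a/(P₁V₁) = -2.057.
Path (b) isobaric: W = P₁(V₂ − V₁) → W_b/(P₁V₁) = -0.777.
W_a / W_b = -2.057 / -0.777 = 2.647.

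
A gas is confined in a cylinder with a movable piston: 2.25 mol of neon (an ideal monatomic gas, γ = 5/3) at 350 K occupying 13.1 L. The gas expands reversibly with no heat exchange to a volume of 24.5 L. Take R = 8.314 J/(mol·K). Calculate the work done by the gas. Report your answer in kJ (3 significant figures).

Adiabatic: TV^(γ−1) = const with γ = 5/3.
T₂ = T₁ (V₁/V₂)^(γ−1) = 350 × (13.1/24.5)^0.667 = 350 × 0.6588 = 230.6 K.
W_by = nCᵥ(T₁ − T₂) = (2.25)(12.47)(350 − 230.6) = 3351 J.

W ≈ 3.35 kJ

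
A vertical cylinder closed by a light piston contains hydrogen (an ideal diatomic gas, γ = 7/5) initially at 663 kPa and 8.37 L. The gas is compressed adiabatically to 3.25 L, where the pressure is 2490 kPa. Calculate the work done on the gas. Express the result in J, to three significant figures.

W ≈ 6360 J

Adiabatic: W = (P₁V₁ − P₂V₂)/(γ − 1) with γ = 7/5.
P₁V₁ = 5549 J, P₂V₂ = 8092 J.
W = (5549 − 8092) / 0.4 = -6358 J.
Work on gas = −W_by = 6358 J.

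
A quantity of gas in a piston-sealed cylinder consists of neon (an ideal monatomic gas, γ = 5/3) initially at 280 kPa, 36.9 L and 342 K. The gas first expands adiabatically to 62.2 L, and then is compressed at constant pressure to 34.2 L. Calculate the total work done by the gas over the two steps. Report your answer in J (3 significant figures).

W_total ≈ 1270 J

Step 1 (adiabatic): W = (P₁V₁ − P₂V₂)/(γ−1) = (10332 − 7295)/0.667 = 4556 J.
After step 1: P = 117.3 kPa, V = 62.2 L, T = 241.5 K.
Step 2 (isobaric): W = PΔV = (117.3 kPa)(34.2 − 62.2 L) = -3284 J.
W_total = 4556 − 3284 = 1272 J.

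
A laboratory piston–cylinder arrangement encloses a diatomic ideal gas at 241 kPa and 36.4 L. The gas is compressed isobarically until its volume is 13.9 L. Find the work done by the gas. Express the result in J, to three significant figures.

W ≈ -5420 J

Isobaric: W = P ΔV.
W = (241 kPa)(13.9 − 36.4 L) = (241)(-22.5) = -5422 J.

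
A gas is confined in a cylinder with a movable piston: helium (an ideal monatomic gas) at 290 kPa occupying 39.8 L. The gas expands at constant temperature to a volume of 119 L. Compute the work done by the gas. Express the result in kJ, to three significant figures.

Isothermal: W = nRT ln(V₂/V₁) = P₁V₁ ln(V₂/V₁).
P₁V₁ = (290 kPa)(39.8 L) = 11542 J.
W = 11542 × ln(119/39.8) = 11542 × 1.095
W_by_gas = 12641 J.

W ≈ 12.6 kJ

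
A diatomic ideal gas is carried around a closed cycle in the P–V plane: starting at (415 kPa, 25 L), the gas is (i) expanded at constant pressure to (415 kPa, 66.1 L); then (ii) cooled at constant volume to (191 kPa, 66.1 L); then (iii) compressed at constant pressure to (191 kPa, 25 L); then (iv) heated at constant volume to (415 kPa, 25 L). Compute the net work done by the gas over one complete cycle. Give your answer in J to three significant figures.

W_net ≈ 9210 J

Constant-volume legs do no work.
W(i) = (415)(66.1 − 25) = 17056 J; W(iii) = (191)(25 − 66.1) = -7850 J.
W_net = 17056 − 7850 = 9206 J (the clockwise enclosed area).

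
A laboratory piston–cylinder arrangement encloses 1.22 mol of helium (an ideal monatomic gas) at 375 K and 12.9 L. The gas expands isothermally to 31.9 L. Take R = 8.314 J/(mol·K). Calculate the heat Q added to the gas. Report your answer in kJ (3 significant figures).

Isothermal ⇒ ΔU = 0, so Q = W = nRT ln(V₂/V₁).
Q = (1.22)(8.314)(375) ln(31.9/12.9) = 3804 × 0.9054 = 3444 J.

Q ≈ 3.44 kJ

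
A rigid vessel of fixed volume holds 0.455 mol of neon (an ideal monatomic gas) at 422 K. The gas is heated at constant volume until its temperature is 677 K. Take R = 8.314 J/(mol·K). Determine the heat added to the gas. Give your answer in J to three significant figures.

Constant volume ⇒ W = 0, so Q = ΔU = nCᵥΔT with Cᵥ = 3R/2 = 12.47 J/(mol·K).
ΔU = (0.455)(12.47)(677 − 422) = 1447 J.

Q ≈ 1450 J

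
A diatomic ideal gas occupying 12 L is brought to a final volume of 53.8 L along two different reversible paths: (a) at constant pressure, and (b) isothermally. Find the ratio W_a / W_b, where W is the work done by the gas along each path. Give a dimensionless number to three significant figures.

W_a / W_b ≈ 2.32

Path (a) isobaric: W = P₁(V₂ − V₁) → W_a/(P₁V₁) = 3.483.
Path (b) isothermal: W = P₁V₁ ln(V₂/V₁) → W_b/(P₁V₁) = 1.5.
W_a / W_b = 3.483 / 1.5 = 2.322.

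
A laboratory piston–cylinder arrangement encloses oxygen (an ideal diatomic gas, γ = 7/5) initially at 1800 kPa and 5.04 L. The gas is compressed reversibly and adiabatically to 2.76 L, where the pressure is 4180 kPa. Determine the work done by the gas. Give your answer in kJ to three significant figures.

W ≈ -6.16 kJ

Adiabatic: W = (P₁V₁ − P₂V₂)/(γ − 1) with γ = 7/5.
P₁V₁ = 9072 J, P₂V₂ = 11537 J.
W = (9072 − 11537) / 0.4 = -6162 J.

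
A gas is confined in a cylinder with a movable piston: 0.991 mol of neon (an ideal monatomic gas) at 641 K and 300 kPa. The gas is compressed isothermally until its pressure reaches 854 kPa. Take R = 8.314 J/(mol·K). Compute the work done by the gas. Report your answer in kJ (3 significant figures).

W ≈ -5.53 kJ

Isothermal process: W = nRT ln(V₂/V₁) = nRT ln(P₁/P₂).
W = (0.991)(8.314)(641) × ln(300/854)
  = 5281 × ln(0.3513) = 5281 × -1.046
W_by_gas = -5525 J.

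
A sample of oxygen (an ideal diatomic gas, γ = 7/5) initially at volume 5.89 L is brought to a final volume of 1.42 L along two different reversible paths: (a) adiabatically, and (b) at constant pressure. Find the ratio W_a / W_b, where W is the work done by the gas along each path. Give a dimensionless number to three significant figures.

W_a / W_b ≈ 2.53

Path (a) adiabatic: W = P₁V₁(1 − (V₁/V₂)^(γ−1))/(γ−1) → W_a/(P₁V₁) = -1.916.
Path (b) isobaric: W = P₁(V₂ − V₁) → W_b/(P₁V₁) = -0.7589.
W_a / W_b = -1.916 / -0.7589 = 2.525.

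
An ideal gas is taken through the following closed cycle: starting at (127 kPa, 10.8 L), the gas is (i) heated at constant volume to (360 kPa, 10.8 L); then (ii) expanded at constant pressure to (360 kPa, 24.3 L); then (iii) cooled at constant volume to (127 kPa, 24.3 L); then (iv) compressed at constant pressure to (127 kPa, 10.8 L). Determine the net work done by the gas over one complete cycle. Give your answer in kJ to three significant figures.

Constant-volume legs do no work.
W(ii) = (360)(24.3 − 10.8) = 4860 J; W(iv) = (127)(10.8 − 24.3) = -1714 J.
W_net = 4860 − 1714 = 3146 J (the clockwise enclosed area).

W_net ≈ 3.15 kJ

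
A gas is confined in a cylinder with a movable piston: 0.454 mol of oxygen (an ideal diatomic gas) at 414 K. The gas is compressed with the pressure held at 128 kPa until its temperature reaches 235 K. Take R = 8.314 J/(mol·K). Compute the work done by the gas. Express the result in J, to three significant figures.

W ≈ -676 J

Isobaric: W = P ΔV = nR ΔT.
W = (0.454)(8.314)(235 − 414) = -675.6 J.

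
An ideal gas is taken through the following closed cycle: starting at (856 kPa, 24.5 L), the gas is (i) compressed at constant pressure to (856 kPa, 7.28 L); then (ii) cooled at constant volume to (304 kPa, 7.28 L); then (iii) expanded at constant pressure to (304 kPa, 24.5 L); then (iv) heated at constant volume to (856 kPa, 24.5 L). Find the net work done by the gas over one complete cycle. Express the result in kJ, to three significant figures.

W_net ≈ -9.51 kJ

Constant-volume legs do no work.
W(i) = (856)(7.28 − 24.5) = -14740 J; W(iii) = (304)(24.5 − 7.28) = 5235 J.
W_net = -14740 + 5235 = -9505 J (the counter-clockwise enclosed area).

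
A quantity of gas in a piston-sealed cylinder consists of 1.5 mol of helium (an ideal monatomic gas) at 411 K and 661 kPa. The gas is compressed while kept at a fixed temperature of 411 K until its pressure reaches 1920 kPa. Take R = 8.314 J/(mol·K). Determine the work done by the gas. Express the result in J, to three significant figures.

Isothermal process: W = nRT ln(V₂/V₁) = nRT ln(P₁/P₂).
W = (1.5)(8.314)(411) × ln(661/1920)
  = 5126 × ln(0.3443) = 5126 × -1.066
W_by_gas = -5466 J.

W ≈ -5470 J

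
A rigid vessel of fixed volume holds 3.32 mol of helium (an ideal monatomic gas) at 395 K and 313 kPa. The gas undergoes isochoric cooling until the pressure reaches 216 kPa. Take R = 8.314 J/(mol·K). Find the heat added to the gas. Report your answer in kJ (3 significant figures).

Constant volume ⇒ W = 0, so Q = ΔU = nCᵥΔT with Cᵥ = 3R/2 = 12.47 J/(mol·K).
At constant V, T₂/T₁ = P₂/P₁ ⇒ ΔT = T₁(P₂/P₁ − 1) = 395·(216/313 − 1) = -122.4 K.
ΔU = (3.32)(12.47)(-122.4) = -5068 J.

Q ≈ -5.07 kJ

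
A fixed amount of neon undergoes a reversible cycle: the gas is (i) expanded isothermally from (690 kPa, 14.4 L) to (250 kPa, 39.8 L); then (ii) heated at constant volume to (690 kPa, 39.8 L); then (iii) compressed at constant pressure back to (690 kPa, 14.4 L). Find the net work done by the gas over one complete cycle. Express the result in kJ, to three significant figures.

W_net ≈ -7.42 kJ

Leg (i): W = PᵢVᵢ ln(V_f/Vᵢ) = (9936) ln(39.8/14.4) = 10101 J.
Leg (ii): W = 0.
Leg (iii): W = PΔV = (690)(14.4 − 39.8) = -17526 J.
W_net = 10101 − 17526 = -7425 J.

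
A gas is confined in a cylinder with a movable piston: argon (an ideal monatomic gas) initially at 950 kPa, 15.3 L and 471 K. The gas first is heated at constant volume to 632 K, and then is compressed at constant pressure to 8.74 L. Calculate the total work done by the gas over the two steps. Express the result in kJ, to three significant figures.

W_total ≈ -8.36 kJ

Step 1 (isochoric): W = 0 (constant volume).
After step 1: P = 1275 kPa (V unchanged).
Step 2 (isobaric): W = PΔV = (1275 kPa)(8.74 − 15.3 L) = -8362 J.
W_total = 0 − 8362 = -8362 J.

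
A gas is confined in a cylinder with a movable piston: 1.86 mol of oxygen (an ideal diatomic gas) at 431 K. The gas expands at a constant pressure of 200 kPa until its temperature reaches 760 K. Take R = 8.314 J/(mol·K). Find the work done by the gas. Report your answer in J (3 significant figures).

Isobaric: W = P ΔV = nR ΔT.
W = (1.86)(8.314)(760 − 431) = 5088 J.

W ≈ 5090 J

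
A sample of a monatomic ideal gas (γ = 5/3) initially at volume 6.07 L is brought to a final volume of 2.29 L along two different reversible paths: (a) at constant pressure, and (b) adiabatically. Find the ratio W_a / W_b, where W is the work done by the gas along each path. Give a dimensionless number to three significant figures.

Path (a) isobaric: W = P₁(V₂ − V₁) → W_a/(P₁V₁) = -0.6227.
Path (b) adiabatic: W = P₁V₁(1 − (V₁/V₂)^(γ−1))/(γ−1) → W_b/(P₁V₁) = -1.373.
W_a / W_b = -0.6227 / -1.373 = 0.4536.

W_a / W_b ≈ 0.454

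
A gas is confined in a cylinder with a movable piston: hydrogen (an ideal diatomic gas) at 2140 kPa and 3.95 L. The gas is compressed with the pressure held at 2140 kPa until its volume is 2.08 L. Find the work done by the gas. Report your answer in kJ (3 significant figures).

Isobaric: W = P ΔV.
W = (2140 kPa)(2.08 − 3.95 L) = (2140)(-1.87) = -4002 J.

W ≈ -4.00 kJ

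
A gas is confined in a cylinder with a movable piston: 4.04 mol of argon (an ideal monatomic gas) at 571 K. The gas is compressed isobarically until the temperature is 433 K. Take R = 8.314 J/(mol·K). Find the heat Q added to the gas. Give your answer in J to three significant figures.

Q ≈ -11600 J

Isobaric: W = nRΔT = (4.04)(8.314)(-138) = -4635 J.
ΔU = nCᵥΔT with Cᵥ = 3R/2: ΔU = (4.04)(12.47)(-138) = -6953 J.
Q = ΔU + W = -6953 − 4635 = -11588 J.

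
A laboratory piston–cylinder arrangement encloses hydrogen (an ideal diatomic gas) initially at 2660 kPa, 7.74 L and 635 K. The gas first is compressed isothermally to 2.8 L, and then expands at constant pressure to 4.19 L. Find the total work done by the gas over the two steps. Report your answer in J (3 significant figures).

W_total ≈ -10700 J

Step 1 (isothermal): W = P₁V₁ ln(V₂/V₁) = (20588) ln(2.8/7.74) = -20934 J.
After step 1: P = 7353 kPa, V = 2.8 L, T = 635 K.
Step 2 (isobaric): W = PΔV = (7353 kPa)(4.19 − 2.8 L) = 10221 J.
W_total = -20934 + 10221 = -10713 J.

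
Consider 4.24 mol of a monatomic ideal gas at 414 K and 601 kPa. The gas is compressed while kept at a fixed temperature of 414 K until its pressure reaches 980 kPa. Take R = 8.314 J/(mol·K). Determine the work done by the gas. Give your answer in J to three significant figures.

W ≈ -7140 J

Isothermal process: W = nRT ln(V₂/V₁) = nRT ln(P₁/P₂).
W = (4.24)(8.314)(414) × ln(601/980)
  = 14594 × ln(0.6133) = 14594 × -0.489
W_by_gas = -7136 J.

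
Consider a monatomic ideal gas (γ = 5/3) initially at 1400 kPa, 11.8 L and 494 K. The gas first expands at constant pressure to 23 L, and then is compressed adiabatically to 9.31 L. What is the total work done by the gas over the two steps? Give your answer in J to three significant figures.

Step 1 (isobaric): W = PΔV = (1400 kPa)(23 − 11.8 L) = 15680 J.
After step 1: P = 1400 kPa, V = 23 L, T = 962.9 K.
Step 2 (adiabatic): W = (P₁V₁ − P₂V₂)/(γ−1) = (32200 − 58845)/0.667 = -39967 J.
W_total = 15680 − 39967 = -24287 J.

W_total ≈ -24300 J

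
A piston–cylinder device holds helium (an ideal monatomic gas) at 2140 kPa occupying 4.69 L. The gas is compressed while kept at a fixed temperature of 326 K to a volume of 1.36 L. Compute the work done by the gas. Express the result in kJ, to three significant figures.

W ≈ -12.4 kJ

Isothermal: W = nRT ln(V₂/V₁) = P₁V₁ ln(V₂/V₁).
P₁V₁ = (2140 kPa)(4.69 L) = 10037 J.
W = 10037 × ln(1.36/4.69) = 10037 × -1.238
W_by_gas = -12425 J.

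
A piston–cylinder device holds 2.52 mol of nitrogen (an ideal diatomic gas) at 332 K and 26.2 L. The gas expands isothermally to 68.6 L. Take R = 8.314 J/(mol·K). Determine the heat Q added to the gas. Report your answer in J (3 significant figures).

Isothermal ⇒ ΔU = 0, so Q = W = nRT ln(V₂/V₁).
Q = (2.52)(8.314)(332) ln(68.6/26.2) = 6956 × 0.9625 = 6695 J.

Q ≈ 6700 J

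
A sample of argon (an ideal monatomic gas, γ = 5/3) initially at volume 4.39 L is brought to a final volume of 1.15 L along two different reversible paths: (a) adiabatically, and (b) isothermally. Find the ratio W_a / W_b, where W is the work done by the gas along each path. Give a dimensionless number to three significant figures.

Path (a) adiabatic: W = P₁V₁(1 − (V₁/V₂)^(γ−1))/(γ−1) → W_a/(P₁V₁) = -2.164.
Path (b) isothermal: W = P₁V₁ ln(V₂/V₁) → W_b/(P₁V₁) = -1.34.
W_a / W_b = -2.164 / -1.34 = 1.615.

W_a / W_b ≈ 1.62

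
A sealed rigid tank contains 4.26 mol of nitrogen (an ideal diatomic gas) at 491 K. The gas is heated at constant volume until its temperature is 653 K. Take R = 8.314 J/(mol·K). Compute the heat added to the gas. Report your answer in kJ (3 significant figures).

Q ≈ 14.3 kJ

Constant volume ⇒ W = 0, so Q = ΔU = nCᵥΔT with Cᵥ = 5R/2 = 20.79 J/(mol·K).
ΔU = (4.26)(20.79)(653 − 491) = 14344 J.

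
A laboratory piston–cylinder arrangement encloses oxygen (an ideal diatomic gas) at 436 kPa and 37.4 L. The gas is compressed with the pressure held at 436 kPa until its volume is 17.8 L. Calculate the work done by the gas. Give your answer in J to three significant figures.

Isobaric: W = P ΔV.
W = (436 kPa)(17.8 − 37.4 L) = (436)(-19.6) = -8546 J.

W ≈ -8550 J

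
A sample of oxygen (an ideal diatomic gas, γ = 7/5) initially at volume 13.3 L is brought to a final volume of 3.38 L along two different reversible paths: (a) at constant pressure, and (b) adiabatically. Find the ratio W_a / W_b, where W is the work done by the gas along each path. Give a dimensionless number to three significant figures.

Path (a) isobaric: W = P₁(V₂ − V₁) → W_a/(P₁V₁) = -0.7459.
Path (b) adiabatic: W = P₁V₁(1 − (V₁/V₂)^(γ−1))/(γ−1) → W_b/(P₁V₁) = -1.824.
W_a / W_b = -0.7459 / -1.824 = 0.4089.

W_a / W_b ≈ 0.409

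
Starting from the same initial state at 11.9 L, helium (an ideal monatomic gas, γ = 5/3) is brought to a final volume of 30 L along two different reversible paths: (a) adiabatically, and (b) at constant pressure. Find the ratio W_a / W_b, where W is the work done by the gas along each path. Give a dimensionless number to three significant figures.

W_a / W_b ≈ 0.454

Path (a) adiabatic: W = P₁V₁(1 − (V₁/V₂)^(γ−1))/(γ−1) → W_a/(P₁V₁) = 0.6902.
Path (b) isobaric: W = P₁(V₂ − V₁) → W_b/(P₁V₁) = 1.521.
W_a / W_b = 0.6902 / 1.521 = 0.4538.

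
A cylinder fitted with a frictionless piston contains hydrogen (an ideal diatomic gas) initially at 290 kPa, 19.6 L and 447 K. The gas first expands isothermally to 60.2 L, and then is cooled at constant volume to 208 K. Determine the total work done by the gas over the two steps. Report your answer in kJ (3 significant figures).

Step 1 (isothermal): W = P₁V₁ ln(V₂/V₁) = (5684) ln(60.2/19.6) = 6378 J.
Step 2 (isochoric): W = 0 (constant volume).
W_total = 6378 + 0 = 6378 J.

W_total ≈ 6.38 kJ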